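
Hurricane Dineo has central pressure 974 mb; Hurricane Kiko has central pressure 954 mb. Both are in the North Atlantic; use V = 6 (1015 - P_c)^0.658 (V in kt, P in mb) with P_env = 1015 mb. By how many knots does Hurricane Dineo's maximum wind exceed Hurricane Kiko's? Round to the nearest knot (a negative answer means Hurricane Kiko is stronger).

-21 kt

Hurricane Dineo: ΔP = 41; V ≈ 6 × 41^0.658 ≈ 69.08 kt.
Hurricane Kiko: ΔP = 61; V ≈ 6 × 61^0.658 ≈ 89.72 kt.
Difference ≈ 69.08 − 89.72 = -20.64 → -21 kt.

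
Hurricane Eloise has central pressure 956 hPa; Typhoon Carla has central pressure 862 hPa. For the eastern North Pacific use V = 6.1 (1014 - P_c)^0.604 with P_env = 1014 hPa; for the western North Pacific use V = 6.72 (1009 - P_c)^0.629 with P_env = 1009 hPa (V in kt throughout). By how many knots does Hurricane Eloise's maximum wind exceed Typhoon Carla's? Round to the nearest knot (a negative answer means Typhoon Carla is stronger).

Hurricane Eloise: ΔP = 58; V ≈ 6.1 × 58^0.604 ≈ 70.87 kt.
Typhoon Carla: ΔP = 147; V ≈ 6.72 × 147^0.629 ≈ 155.10 kt.
Difference ≈ 70.87 − 155.10 = -84.23 → -84 kt.

-84 kt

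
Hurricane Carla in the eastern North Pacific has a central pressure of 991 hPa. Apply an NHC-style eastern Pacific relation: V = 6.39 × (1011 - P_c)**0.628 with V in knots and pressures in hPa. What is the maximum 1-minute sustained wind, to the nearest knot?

42 kt

ΔP = 1011 − 991 = 20 hPa.
20^0.628 ≈ 6.562.
V ≈ 6.39 × 6.562 ≈ 41.9 kt.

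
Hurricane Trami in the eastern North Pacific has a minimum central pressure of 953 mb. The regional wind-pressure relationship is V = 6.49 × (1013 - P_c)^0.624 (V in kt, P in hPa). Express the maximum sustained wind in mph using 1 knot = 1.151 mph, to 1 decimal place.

96.1 mph

ΔP = 1013 − 953 = 60 mb.
V ≈ 6.49 × 60^0.624 = 6.49 × 12.870 ≈ 83.524 kt.
83.524 × 1.151 ≈ 96.14 mph → 96.1 mph.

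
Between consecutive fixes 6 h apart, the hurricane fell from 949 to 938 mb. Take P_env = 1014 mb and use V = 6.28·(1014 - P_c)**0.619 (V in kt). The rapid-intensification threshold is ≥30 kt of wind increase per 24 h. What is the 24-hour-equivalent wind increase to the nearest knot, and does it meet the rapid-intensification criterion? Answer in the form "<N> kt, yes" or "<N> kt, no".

V₁: ΔP = 65, V ≈ 6.28 × 65^0.619 ≈ 83.21 kt.
V₂: ΔP = 76, V ≈ 6.28 × 76^0.619 ≈ 91.66 kt.
ΔV over 6 h = 8.45 kt → 24 h equivalent = 8.45 × 24/6 ≈ 33.80 kt.
34 kt ≥ 30 kt ⇒ rapid intensification.

34 kt, yes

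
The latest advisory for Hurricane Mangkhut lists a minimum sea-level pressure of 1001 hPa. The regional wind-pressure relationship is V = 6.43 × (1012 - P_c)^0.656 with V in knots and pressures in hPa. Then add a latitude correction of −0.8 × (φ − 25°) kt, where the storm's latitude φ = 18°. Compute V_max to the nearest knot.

ΔP = 1012 − 1001 = 11 hPa.
11^0.656 ≈ 4.821.
V ≈ 6.43 × 4.821 ≈ 31.0 kt.
Latitude correction: −0.8 × (18 − 25) = 5.6 kt.
Corrected V ≈ 36.6 kt → 37 kt.

37 kt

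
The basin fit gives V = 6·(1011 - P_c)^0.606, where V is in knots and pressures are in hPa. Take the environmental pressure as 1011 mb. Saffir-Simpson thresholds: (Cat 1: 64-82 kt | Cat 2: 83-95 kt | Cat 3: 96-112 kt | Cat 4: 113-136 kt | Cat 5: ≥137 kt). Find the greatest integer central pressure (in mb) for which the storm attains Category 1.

961 mb

Category 1 begins at V = 64 kt.
Required ΔP = (64/6)^(1/0.606) = 10.667^1.650 ≈ 49.71 mb.
P_c ≤ 1011 − 49.71 = 961.29, so the highest integer P_c is 961 mb.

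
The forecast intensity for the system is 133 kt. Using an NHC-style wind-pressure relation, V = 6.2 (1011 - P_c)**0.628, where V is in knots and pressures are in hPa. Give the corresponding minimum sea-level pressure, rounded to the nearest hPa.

879 hPa

ΔP = (V / 6.2)^(1/0.628) = (133/6.2)^1.592.
133/6.2 = 21.452; 21.452^1.592 ≈ 131.87 hPa.
P_c = 1011 − 131.87 = 879.13 ≈ 879 hPa.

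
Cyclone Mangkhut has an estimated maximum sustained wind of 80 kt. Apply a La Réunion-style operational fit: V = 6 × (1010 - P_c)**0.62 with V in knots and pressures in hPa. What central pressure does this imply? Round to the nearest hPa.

ΔP = (V / 6)^(1/0.62) = (80/6)^1.613.
80/6 = 13.333; 13.333^1.613 ≈ 65.23 hPa.
P_c = 1010 − 65.23 = 944.77 ≈ 945 hPa.

945 hPa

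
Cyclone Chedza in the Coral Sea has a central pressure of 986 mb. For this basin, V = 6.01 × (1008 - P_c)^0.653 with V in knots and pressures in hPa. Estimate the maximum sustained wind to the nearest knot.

45 kt

ΔP = 1008 − 986 = 22 mb.
22^0.653 ≈ 7.527.
V ≈ 6.01 × 7.527 ≈ 45.2 kt.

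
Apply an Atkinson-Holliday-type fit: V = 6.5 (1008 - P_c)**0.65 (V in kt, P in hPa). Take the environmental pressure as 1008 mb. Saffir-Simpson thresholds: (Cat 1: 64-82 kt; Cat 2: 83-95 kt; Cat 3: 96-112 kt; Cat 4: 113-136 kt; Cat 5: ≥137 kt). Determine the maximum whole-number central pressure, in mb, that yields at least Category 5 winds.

Category 5 begins at V = 137 kt.
Required ΔP = (137/6.5)^(1/0.65) = 21.077^1.538 ≈ 108.80 mb.
P_c ≤ 1008 − 108.80 = 899.20, so the highest integer P_c is 899 mb.

899 mb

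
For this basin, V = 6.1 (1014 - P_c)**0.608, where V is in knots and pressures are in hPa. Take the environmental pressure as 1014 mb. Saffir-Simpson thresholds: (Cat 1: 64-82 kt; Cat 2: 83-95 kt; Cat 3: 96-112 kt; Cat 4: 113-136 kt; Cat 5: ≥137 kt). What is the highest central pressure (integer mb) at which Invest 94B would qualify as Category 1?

Category 1 begins at V = 64 kt.
Required ΔP = (64/6.1)^(1/0.608) = 10.492^1.645 ≈ 47.76 mb.
P_c ≤ 1014 − 47.76 = 966.24, so the highest integer P_c is 966 mb.

966 mb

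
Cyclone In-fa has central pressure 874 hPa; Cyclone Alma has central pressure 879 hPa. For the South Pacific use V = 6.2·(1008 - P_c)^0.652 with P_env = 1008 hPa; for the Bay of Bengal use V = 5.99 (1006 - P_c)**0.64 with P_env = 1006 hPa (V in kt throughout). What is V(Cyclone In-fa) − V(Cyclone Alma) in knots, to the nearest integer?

Cyclone In-fa: ΔP = 134; V ≈ 6.2 × 134^0.652 ≈ 151.10 kt.
Cyclone Alma: ΔP = 127; V ≈ 5.99 × 127^0.64 ≈ 133.00 kt.
Difference ≈ 151.10 − 133.00 = 18.10 → 18 kt.

18 kt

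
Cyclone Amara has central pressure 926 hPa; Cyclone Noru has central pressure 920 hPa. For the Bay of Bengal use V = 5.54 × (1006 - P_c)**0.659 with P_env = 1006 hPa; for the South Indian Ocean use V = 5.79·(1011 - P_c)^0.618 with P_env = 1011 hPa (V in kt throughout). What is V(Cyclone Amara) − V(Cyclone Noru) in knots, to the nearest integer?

Cyclone Amara: ΔP = 80; V ≈ 5.54 × 80^0.659 ≈ 99.46 kt.
Cyclone Noru: ΔP = 91; V ≈ 5.79 × 91^0.618 ≈ 94.05 kt.
Difference ≈ 99.46 − 94.05 = 5.41 → 5 kt.

5 kt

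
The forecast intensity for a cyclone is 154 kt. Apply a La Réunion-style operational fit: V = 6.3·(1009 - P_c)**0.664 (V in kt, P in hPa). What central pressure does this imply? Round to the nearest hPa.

ΔP = (V / 6.3)^(1/0.664) = (154/6.3)^1.506.
154/6.3 = 24.444; 24.444^1.506 ≈ 123.21 hPa.
P_c = 1009 − 123.21 = 885.79 ≈ 886 hPa.

886 hPa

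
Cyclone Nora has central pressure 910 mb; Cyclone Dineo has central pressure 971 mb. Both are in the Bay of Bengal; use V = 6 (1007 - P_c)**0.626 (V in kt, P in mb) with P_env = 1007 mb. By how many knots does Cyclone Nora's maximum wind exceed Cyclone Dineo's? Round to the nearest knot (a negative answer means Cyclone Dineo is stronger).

49 kt

Cyclone Nora: ΔP = 97; V ≈ 6 × 97^0.626 ≈ 105.16 kt.
Cyclone Dineo: ΔP = 36; V ≈ 6 × 36^0.626 ≈ 56.55 kt.
Difference ≈ 105.16 − 56.55 = 48.61 → 49 kt.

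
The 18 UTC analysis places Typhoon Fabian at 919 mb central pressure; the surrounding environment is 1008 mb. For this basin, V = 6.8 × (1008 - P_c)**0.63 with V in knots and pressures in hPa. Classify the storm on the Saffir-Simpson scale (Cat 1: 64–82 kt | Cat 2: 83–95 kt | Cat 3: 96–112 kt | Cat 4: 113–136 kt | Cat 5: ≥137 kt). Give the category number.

4

ΔP = 1008 − 919 = 89 mb.
V ≈ 6.8 × 89^0.63 = 6.8 × 16.91 ≈ 115 kt.
115 kt falls in the Category 4 band.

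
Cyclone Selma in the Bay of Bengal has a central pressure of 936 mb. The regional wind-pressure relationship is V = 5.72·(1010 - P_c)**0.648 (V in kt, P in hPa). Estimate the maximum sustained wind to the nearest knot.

ΔP = 1010 − 936 = 74 mb.
74^0.648 ≈ 16.265.
V ≈ 5.72 × 16.265 ≈ 93.0 kt.

93 kt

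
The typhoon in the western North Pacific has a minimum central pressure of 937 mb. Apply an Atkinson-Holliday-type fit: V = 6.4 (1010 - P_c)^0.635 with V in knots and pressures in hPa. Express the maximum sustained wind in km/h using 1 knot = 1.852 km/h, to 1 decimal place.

180.7 km/h

ΔP = 1010 − 937 = 73 mb.
V ≈ 6.4 × 73^0.635 = 6.4 × 15.248 ≈ 97.587 kt.
97.587 × 1.852 ≈ 180.73 km/h → 180.7 km/h.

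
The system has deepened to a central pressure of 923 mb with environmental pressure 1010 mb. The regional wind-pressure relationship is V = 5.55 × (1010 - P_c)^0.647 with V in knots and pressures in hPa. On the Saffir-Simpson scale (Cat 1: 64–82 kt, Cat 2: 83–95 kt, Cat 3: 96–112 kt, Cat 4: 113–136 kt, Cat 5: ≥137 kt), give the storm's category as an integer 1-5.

ΔP = 1010 − 923 = 87 mb.
V ≈ 5.55 × 87^0.647 = 5.55 × 17.98 ≈ 100 kt.
100 kt falls in the Category 3 band.

3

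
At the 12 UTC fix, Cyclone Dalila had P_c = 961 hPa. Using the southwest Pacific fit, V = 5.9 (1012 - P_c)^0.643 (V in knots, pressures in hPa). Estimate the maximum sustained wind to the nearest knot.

74 kt

ΔP = 1012 − 961 = 51 hPa.
51^0.643 ≈ 12.530.
V ≈ 5.9 × 12.530 ≈ 73.9 kt.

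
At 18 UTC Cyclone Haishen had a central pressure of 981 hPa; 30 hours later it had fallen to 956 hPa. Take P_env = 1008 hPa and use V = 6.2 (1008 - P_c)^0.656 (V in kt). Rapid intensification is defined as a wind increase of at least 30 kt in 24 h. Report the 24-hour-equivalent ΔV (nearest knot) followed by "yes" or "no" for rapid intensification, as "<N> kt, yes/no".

V₁: ΔP = 27, V ≈ 6.2 × 27^0.656 ≈ 53.87 kt.
V₂: ΔP = 52, V ≈ 6.2 × 52^0.656 ≈ 82.81 kt.
ΔV over 30 h = 28.94 kt → 24 h equivalent = 28.94 × 24/30 ≈ 23.15 kt.
23 kt < 30 kt ⇒ not rapid intensification.

23 kt, no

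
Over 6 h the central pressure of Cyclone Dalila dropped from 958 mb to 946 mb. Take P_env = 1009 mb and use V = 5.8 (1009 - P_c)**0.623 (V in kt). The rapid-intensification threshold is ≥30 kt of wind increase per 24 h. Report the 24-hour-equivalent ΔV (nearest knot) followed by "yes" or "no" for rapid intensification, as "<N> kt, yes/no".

38 kt, yes

V₁: ΔP = 51, V ≈ 5.8 × 51^0.623 ≈ 67.18 kt.
V₂: ΔP = 63, V ≈ 5.8 × 63^0.623 ≈ 76.63 kt.
ΔV over 6 h = 9.45 kt → 24 h equivalent = 9.45 × 24/6 ≈ 37.80 kt.
38 kt ≥ 30 kt ⇒ rapid intensification.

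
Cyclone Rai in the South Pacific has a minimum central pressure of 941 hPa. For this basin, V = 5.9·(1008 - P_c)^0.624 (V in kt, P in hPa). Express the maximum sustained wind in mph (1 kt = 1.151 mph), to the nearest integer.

ΔP = 1008 − 941 = 67 hPa.
V ≈ 5.9 × 67^0.624 = 5.9 × 13.787 ≈ 81.343 kt.
81.343 × 1.151 ≈ 93.63 mph → 94 mph.

94 mph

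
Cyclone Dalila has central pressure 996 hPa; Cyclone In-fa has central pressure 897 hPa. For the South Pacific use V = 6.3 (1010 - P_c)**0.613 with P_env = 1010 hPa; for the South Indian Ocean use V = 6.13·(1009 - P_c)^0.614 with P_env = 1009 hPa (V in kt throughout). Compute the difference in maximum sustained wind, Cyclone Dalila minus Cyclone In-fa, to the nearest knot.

Cyclone Dalila: ΔP = 14; V ≈ 6.3 × 14^0.613 ≈ 31.76 kt.
Cyclone In-fa: ΔP = 112; V ≈ 6.13 × 112^0.614 ≈ 111.09 kt.
Difference ≈ 31.76 − 111.09 = -79.33 → -79 kt.

-79 kt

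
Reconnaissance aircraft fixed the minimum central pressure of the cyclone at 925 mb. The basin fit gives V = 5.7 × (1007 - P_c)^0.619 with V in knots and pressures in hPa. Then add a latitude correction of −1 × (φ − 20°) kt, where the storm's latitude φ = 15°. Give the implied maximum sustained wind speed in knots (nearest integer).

92 kt

ΔP = 1007 − 925 = 82 mb.
82^0.619 ≈ 15.299.
V ≈ 5.7 × 15.299 ≈ 87.2 kt.
Latitude correction: −1 × (15 − 20) = 5 kt.
Corrected V ≈ 92.2 kt → 92 kt.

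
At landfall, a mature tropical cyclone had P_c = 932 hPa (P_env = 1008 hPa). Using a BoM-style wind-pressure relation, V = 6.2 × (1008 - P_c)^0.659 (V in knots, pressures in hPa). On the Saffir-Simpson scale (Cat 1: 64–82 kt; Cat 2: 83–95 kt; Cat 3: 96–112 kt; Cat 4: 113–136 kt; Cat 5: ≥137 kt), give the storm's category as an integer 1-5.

3

ΔP = 1008 − 932 = 76 hPa.
V ≈ 6.2 × 76^0.659 = 6.2 × 17.36 ≈ 108 kt.
108 kt falls in the Category 3 band.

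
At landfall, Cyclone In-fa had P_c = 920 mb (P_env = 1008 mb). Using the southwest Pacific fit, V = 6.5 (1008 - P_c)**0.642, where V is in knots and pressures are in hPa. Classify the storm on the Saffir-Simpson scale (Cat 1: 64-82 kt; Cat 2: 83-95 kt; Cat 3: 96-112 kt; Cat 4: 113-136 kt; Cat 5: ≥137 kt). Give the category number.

4

ΔP = 1008 − 920 = 88 mb.
V ≈ 6.5 × 88^0.642 = 6.5 × 17.72 ≈ 115 kt.
115 kt falls in the Category 4 band.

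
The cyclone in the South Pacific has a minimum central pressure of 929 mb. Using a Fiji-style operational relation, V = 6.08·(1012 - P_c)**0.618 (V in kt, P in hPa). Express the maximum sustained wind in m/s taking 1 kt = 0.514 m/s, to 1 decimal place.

ΔP = 1012 − 929 = 83 mb.
V ≈ 6.08 × 83^0.618 = 6.08 × 15.346 ≈ 93.303 kt.
93.303 × 0.514 ≈ 47.96 m/s → 48.0 m/s.

48.0 m/s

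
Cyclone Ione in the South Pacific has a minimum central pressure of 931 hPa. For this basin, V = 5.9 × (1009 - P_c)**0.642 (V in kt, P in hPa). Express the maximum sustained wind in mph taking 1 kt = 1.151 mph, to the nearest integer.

111 mph

ΔP = 1009 − 931 = 78 hPa.
V ≈ 5.9 × 78^0.642 = 5.9 × 16.396 ≈ 96.733 kt.
96.733 × 1.151 ≈ 111.34 mph → 111 mph.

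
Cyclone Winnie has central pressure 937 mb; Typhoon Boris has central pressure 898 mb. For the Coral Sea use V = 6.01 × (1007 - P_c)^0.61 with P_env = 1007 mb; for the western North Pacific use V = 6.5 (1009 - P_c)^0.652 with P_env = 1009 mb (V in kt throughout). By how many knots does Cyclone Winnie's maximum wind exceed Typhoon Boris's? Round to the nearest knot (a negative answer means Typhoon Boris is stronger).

Cyclone Winnie: ΔP = 70; V ≈ 6.01 × 70^0.61 ≈ 80.24 kt.
Typhoon Boris: ΔP = 111; V ≈ 6.5 × 111^0.652 ≈ 140.11 kt.
Difference ≈ 80.24 − 140.11 = -59.87 → -60 kt.

-60 kt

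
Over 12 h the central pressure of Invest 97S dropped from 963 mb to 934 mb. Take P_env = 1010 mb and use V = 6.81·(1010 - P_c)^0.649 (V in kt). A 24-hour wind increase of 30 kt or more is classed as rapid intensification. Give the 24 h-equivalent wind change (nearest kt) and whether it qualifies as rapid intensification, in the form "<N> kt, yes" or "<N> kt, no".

V₁: ΔP = 47, V ≈ 6.81 × 47^0.649 ≈ 82.86 kt.
V₂: ΔP = 76, V ≈ 6.81 × 76^0.649 ≈ 113.19 kt.
ΔV over 12 h = 30.33 kt → 24 h equivalent = 30.33 × 24/12 ≈ 60.66 kt.
61 kt ≥ 30 kt ⇒ rapid intensification.

61 kt, yes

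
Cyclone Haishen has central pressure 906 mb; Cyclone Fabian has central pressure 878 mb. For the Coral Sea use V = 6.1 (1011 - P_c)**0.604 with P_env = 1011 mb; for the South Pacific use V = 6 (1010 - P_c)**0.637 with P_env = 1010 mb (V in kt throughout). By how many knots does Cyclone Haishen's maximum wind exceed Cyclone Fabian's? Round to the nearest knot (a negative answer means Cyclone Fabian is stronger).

Cyclone Haishen: ΔP = 105; V ≈ 6.1 × 105^0.604 ≈ 101.42 kt.
Cyclone Fabian: ΔP = 132; V ≈ 6 × 132^0.637 ≈ 134.57 kt.
Difference ≈ 101.42 − 134.57 = -33.15 → -33 kt.

-33 kt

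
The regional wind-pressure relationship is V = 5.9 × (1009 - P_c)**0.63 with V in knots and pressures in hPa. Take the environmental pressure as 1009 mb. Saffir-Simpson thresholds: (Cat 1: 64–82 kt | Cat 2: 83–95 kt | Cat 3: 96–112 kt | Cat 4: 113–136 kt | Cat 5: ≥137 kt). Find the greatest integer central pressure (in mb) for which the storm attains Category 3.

Category 3 begins at V = 96 kt.
Required ΔP = (96/5.9)^(1/0.63) = 16.271^1.587 ≈ 83.73 mb.
P_c ≤ 1009 − 83.73 = 925.27, so the highest integer P_c is 925 mb.

925 mb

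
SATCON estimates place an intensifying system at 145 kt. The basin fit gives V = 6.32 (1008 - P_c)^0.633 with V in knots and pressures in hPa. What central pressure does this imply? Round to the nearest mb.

ΔP = (V / 6.32)^(1/0.633) = (145/6.32)^1.580.
145/6.32 = 22.943; 22.943^1.580 ≈ 141.10 mb.
P_c = 1008 − 141.10 = 866.90 ≈ 867 mb.

867 mb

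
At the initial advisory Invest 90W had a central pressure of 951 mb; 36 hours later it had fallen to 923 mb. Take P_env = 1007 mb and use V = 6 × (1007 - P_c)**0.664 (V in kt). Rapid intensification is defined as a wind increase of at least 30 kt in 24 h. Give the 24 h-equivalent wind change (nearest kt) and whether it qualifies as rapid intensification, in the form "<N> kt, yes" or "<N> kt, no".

18 kt, no

V₁: ΔP = 56, V ≈ 6 × 56^0.664 ≈ 86.89 kt.
V₂: ΔP = 84, V ≈ 6 × 84^0.664 ≈ 113.73 kt.
ΔV over 36 h = 26.84 kt → 24 h equivalent = 26.84 × 24/36 ≈ 17.89 kt.
18 kt < 30 kt ⇒ not rapid intensification.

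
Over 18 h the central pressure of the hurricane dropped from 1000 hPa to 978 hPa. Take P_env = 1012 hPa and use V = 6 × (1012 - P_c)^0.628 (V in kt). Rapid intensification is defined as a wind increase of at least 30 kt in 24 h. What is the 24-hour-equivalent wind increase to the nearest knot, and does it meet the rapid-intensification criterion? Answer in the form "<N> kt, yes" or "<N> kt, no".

35 kt, yes

V₁: ΔP = 12, V ≈ 6 × 12^0.628 ≈ 28.57 kt.
V₂: ΔP = 34, V ≈ 6 × 34^0.628 ≈ 54.94 kt.
ΔV over 18 h = 26.37 kt → 24 h equivalent = 26.37 × 24/18 ≈ 35.16 kt.
35 kt ≥ 30 kt ⇒ rapid intensification.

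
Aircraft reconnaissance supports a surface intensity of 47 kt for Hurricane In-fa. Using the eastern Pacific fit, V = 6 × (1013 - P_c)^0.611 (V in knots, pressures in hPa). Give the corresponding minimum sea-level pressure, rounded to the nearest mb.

984 mb

ΔP = (V / 6)^(1/0.611) = (47/6)^1.637.
47/6 = 7.833; 7.833^1.637 ≈ 29.05 mb.
P_c = 1013 − 29.05 = 983.95 ≈ 984 mb.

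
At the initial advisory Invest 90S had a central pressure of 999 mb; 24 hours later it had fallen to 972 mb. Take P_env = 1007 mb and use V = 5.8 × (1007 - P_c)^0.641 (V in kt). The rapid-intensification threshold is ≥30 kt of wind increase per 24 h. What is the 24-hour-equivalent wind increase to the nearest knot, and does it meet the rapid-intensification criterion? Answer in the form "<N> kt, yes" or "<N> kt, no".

35 kt, yes

V₁: ΔP = 8, V ≈ 5.8 × 8^0.641 ≈ 21.99 kt.
V₂: ΔP = 35, V ≈ 5.8 × 35^0.641 ≈ 56.65 kt.
ΔV over 24 h = 34.66 kt → 24 h equivalent = 34.66 × 24/24 ≈ 34.66 kt.
35 kt ≥ 30 kt ⇒ rapid intensification.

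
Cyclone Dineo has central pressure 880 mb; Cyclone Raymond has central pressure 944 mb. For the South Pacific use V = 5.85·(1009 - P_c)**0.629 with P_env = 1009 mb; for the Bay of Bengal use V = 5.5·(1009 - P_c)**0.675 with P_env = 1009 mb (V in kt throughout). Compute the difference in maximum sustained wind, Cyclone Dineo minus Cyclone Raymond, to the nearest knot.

Cyclone Dineo: ΔP = 129; V ≈ 5.85 × 129^0.629 ≈ 124.37 kt.
Cyclone Raymond: ΔP = 65; V ≈ 5.5 × 65^0.675 ≈ 92.06 kt.
Difference ≈ 124.37 − 92.06 = 32.31 → 32 kt.

32 kt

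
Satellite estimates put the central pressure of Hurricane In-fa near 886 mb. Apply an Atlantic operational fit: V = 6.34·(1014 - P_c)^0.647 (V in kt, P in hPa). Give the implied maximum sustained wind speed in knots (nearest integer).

ΔP = 1014 − 886 = 128 mb.
128^0.647 ≈ 23.087.
V ≈ 6.34 × 23.087 ≈ 146.4 kt.

146 kt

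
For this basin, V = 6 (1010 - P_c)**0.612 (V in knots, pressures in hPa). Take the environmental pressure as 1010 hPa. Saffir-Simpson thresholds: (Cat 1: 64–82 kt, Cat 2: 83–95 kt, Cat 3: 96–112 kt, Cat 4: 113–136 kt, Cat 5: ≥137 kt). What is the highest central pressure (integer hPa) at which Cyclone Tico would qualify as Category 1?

Category 1 begins at V = 64 kt.
Required ΔP = (64/6)^(1/0.612) = 10.667^1.634 ≈ 47.84 hPa.
P_c ≤ 1010 − 47.84 = 962.16, so the highest integer P_c is 962 hPa.

962 hPa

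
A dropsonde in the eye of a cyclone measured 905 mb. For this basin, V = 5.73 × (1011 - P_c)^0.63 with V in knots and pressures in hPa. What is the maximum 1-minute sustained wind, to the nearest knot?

ΔP = 1011 − 905 = 106 mb.
106^0.63 ≈ 18.877.
V ≈ 5.73 × 18.877 ≈ 108.2 kt.

108 kt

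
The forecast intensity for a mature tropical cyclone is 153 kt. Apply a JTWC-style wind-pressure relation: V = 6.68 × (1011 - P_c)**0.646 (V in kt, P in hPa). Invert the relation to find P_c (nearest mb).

ΔP = (V / 6.68)^(1/0.646) = (153/6.68)^1.548.
153/6.68 = 22.904; 22.904^1.548 ≈ 127.39 mb.
P_c = 1011 − 127.39 = 883.61 ≈ 884 mb.

884 mb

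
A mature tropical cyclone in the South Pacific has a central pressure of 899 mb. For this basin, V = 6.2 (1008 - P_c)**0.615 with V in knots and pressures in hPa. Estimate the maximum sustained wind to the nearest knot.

111 kt

ΔP = 1008 − 899 = 109 mb.
109^0.615 ≈ 17.907.
V ≈ 6.2 × 17.907 ≈ 111.0 kt.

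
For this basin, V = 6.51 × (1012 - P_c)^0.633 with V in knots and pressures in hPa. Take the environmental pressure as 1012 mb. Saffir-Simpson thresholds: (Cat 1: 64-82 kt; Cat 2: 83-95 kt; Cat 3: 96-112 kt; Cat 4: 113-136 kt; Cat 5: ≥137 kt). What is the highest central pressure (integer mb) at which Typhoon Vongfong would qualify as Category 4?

921 mb

Category 4 begins at V = 113 kt.
Required ΔP = (113/6.51)^(1/0.633) = 17.358^1.580 ≈ 90.81 mb.
P_c ≤ 1012 − 90.81 = 921.19, so the highest integer P_c is 921 mb.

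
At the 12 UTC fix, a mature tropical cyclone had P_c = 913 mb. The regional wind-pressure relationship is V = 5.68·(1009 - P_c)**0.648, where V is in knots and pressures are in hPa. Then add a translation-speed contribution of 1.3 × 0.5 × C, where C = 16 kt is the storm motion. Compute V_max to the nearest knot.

ΔP = 1009 − 913 = 96 mb.
96^0.648 ≈ 19.254.
V ≈ 5.68 × 19.254 ≈ 109.4 kt.
Translation term: 1.3 × 0.5 × 16 = 10.4 kt.
Corrected V ≈ 119.8 kt → 120 kt.

120 kt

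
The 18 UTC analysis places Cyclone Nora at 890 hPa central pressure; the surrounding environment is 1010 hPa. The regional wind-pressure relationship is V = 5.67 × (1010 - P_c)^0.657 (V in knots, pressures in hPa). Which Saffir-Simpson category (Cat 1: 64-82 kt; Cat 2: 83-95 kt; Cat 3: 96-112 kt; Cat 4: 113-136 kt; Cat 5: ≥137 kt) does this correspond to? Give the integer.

ΔP = 1010 − 890 = 120 hPa.
V ≈ 5.67 × 120^0.657 = 5.67 × 23.23 ≈ 132 kt.
132 kt falls in the Category 4 band.

4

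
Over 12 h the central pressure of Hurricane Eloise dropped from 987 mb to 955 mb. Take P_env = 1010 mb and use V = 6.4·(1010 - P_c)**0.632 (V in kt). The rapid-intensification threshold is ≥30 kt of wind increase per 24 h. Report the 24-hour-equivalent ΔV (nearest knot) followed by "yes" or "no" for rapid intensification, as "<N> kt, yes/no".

68 kt, yes

V₁: ΔP = 23, V ≈ 6.4 × 23^0.632 ≈ 46.43 kt.
V₂: ΔP = 55, V ≈ 6.4 × 55^0.632 ≈ 80.55 kt.
ΔV over 12 h = 34.12 kt → 24 h equivalent = 34.12 × 24/12 ≈ 68.24 kt.
68 kt ≥ 30 kt ⇒ rapid intensification.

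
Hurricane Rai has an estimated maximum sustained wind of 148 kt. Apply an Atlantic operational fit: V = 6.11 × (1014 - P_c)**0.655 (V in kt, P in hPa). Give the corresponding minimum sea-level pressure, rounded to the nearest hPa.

884 hPa

ΔP = (V / 6.11)^(1/0.655) = (148/6.11)^1.527.
148/6.11 = 24.223; 24.223^1.527 ≈ 129.81 hPa.
P_c = 1014 − 129.81 = 884.19 ≈ 884 hPa.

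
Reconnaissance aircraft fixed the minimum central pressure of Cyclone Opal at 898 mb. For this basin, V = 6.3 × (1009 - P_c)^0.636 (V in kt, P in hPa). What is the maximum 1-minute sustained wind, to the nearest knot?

126 kt

ΔP = 1009 − 898 = 111 mb.
111^0.636 ≈ 19.991.
V ≈ 6.3 × 19.991 ≈ 125.9 kt.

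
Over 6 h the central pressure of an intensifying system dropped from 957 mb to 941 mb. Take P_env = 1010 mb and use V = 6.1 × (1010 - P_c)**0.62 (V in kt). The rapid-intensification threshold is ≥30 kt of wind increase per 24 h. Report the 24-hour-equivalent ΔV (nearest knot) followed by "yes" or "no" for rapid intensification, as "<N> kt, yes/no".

V₁: ΔP = 53, V ≈ 6.1 × 53^0.62 ≈ 71.51 kt.
V₂: ΔP = 69, V ≈ 6.1 × 69^0.62 ≈ 84.22 kt.
ΔV over 6 h = 12.71 kt → 24 h equivalent = 12.71 × 24/6 ≈ 50.84 kt.
51 kt ≥ 30 kt ⇒ rapid intensification.

51 kt, yes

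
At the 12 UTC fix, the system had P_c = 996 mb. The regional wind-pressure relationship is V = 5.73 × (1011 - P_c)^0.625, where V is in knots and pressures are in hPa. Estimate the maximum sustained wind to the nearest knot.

ΔP = 1011 − 996 = 15 mb.
15^0.625 ≈ 5.433.
V ≈ 5.73 × 5.433 ≈ 31.1 kt.

31 kt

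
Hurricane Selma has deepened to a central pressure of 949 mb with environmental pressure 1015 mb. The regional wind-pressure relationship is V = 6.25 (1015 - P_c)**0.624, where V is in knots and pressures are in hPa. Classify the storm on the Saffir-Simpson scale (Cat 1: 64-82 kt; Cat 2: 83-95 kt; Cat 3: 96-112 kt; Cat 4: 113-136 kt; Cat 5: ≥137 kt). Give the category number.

ΔP = 1015 − 949 = 66 mb.
V ≈ 6.25 × 66^0.624 = 6.25 × 13.66 ≈ 85 kt.
85 kt falls in the Category 2 band.

2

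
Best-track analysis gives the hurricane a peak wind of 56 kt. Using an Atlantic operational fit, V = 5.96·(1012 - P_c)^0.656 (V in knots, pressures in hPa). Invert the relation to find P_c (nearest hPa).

982 hPa

ΔP = (V / 5.96)^(1/0.656) = (56/5.96)^1.524.
56/5.96 = 9.396; 9.396^1.524 ≈ 30.42 hPa.
P_c = 1012 − 30.42 = 981.58 ≈ 982 hPa.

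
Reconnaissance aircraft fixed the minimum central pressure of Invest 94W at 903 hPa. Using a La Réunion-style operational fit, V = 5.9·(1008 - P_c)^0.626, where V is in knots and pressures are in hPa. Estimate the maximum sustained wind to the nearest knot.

109 kt

ΔP = 1008 − 903 = 105 hPa.
105^0.626 ≈ 18.419.
V ≈ 5.9 × 18.419 ≈ 108.7 kt.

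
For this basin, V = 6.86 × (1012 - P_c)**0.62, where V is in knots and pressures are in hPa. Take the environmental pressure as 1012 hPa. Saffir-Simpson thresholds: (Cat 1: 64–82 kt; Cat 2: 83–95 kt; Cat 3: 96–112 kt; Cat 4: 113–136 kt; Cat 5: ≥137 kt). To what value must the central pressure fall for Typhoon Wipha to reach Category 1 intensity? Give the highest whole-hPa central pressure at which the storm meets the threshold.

Category 1 begins at V = 64 kt.
Required ΔP = (64/6.86)^(1/0.62) = 9.329^1.613 ≈ 36.67 hPa.
P_c ≤ 1012 − 36.67 = 975.33, so the highest integer P_c is 975 hPa.

975 hPa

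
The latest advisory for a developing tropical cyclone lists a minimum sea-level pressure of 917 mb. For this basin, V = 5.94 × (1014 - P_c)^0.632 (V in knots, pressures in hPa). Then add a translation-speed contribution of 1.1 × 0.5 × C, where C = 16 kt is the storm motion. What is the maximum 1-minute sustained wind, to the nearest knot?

ΔP = 1014 − 917 = 97 mb.
97^0.632 ≈ 18.015.
V ≈ 5.94 × 18.015 ≈ 107.0 kt.
Translation term: 1.1 × 0.5 × 16 = 8.8 kt.
Corrected V ≈ 115.8 kt → 116 kt.

116 kt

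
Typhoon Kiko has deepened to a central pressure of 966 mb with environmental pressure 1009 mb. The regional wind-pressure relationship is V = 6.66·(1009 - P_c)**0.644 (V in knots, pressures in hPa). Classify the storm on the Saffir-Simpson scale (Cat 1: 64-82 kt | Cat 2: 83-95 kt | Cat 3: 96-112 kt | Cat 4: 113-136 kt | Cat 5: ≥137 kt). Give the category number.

ΔP = 1009 − 966 = 43 mb.
V ≈ 6.66 × 43^0.644 = 6.66 × 11.27 ≈ 75 kt.
75 kt falls in the Category 1 band.

1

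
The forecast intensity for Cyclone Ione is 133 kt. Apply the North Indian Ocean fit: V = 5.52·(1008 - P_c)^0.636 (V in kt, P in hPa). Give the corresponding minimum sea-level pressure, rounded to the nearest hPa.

ΔP = (V / 5.52)^(1/0.636) = (133/5.52)^1.572.
133/5.52 = 24.094; 24.094^1.572 ≈ 148.87 hPa.
P_c = 1008 − 148.87 = 859.13 ≈ 859 hPa.

859 hPa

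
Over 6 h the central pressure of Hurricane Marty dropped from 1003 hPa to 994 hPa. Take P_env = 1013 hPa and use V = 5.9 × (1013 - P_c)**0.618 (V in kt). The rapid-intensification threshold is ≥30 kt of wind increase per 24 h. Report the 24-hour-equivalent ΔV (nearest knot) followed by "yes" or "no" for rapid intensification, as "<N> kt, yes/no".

48 kt, yes

V₁: ΔP = 10, V ≈ 5.9 × 10^0.618 ≈ 24.48 kt.
V₂: ΔP = 19, V ≈ 5.9 × 19^0.618 ≈ 36.40 kt.
ΔV over 6 h = 11.92 kt → 24 h equivalent = 11.92 × 24/6 ≈ 47.68 kt.
48 kt ≥ 30 kt ⇒ rapid intensification.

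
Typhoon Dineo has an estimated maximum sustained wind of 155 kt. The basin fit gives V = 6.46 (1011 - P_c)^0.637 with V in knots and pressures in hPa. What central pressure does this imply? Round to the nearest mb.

864 mb

ΔP = (V / 6.46)^(1/0.637) = (155/6.46)^1.570.
155/6.46 = 23.994; 23.994^1.570 ≈ 146.74 mb.
P_c = 1011 − 146.74 = 864.26 ≈ 864 mb.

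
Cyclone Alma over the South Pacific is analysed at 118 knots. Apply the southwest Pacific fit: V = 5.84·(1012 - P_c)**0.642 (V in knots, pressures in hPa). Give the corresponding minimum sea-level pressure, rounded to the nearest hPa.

904 hPa

ΔP = (V / 5.84)^(1/0.642) = (118/5.84)^1.558.
118/5.84 = 20.205; 20.205^1.558 ≈ 108.00 hPa.
P_c = 1012 − 108.00 = 904.00 ≈ 904 hPa.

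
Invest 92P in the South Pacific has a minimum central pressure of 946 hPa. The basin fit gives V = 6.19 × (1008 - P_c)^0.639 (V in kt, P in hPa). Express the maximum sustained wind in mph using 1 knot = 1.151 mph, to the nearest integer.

100 mph

ΔP = 1008 − 946 = 62 hPa.
V ≈ 6.19 × 62^0.639 = 6.19 × 13.975 ≈ 86.503 kt.
86.503 × 1.151 ≈ 99.56 mph → 100 mph.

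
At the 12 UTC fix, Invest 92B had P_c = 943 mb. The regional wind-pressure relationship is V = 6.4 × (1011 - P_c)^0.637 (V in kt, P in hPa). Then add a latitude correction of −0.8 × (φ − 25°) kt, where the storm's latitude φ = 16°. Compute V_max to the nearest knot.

ΔP = 1011 − 943 = 68 mb.
68^0.637 ≈ 14.700.
V ≈ 6.4 × 14.700 ≈ 94.1 kt.
Latitude correction: −0.8 × (16 − 25) = 7.2 kt.
Corrected V ≈ 101.3 kt → 101 kt.

101 kt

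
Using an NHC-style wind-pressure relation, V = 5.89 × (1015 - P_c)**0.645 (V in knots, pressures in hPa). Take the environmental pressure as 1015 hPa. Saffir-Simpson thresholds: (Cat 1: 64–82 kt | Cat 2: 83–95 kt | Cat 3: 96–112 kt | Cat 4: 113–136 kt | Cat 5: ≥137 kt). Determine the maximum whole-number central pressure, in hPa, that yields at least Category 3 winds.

939 hPa

Category 3 begins at V = 96 kt.
Required ΔP = (96/5.89)^(1/0.645) = 16.299^1.550 ≈ 75.74 hPa.
P_c ≤ 1015 − 75.74 = 939.26, so the highest integer P_c is 939 hPa.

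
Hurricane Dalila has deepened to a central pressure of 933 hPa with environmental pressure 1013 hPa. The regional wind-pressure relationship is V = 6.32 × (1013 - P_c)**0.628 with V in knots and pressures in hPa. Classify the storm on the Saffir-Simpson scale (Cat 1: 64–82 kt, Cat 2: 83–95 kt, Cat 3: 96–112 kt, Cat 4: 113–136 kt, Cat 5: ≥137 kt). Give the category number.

ΔP = 1013 − 933 = 80 hPa.
V ≈ 6.32 × 80^0.628 = 6.32 × 15.67 ≈ 99 kt.
99 kt falls in the Category 3 band.

3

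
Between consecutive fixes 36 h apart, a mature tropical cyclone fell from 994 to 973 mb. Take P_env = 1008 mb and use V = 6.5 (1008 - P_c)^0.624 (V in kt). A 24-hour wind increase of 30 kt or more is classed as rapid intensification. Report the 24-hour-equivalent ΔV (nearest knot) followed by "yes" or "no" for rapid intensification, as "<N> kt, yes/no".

17 kt, no

V₁: ΔP = 14, V ≈ 6.5 × 14^0.624 ≈ 33.74 kt.
V₂: ΔP = 35, V ≈ 6.5 × 35^0.624 ≈ 59.76 kt.
ΔV over 36 h = 26.02 kt → 24 h equivalent = 26.02 × 24/36 ≈ 17.35 kt.
17 kt < 30 kt ⇒ not rapid intensification.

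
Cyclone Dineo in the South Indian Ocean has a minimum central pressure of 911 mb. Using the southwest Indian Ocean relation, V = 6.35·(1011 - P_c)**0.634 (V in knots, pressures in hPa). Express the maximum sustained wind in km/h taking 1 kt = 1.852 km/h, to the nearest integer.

ΔP = 1011 − 911 = 100 mb.
V ≈ 6.35 × 100^0.634 = 6.35 × 18.535 ≈ 117.699 kt.
117.699 × 1.852 ≈ 217.98 km/h → 218 km/h.

218 km/h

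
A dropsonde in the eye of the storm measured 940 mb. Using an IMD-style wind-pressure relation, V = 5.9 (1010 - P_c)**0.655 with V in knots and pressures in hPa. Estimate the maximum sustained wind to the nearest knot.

ΔP = 1010 − 940 = 70 mb.
70^0.655 ≈ 16.164.
V ≈ 5.9 × 16.164 ≈ 95.4 kt.

95 kt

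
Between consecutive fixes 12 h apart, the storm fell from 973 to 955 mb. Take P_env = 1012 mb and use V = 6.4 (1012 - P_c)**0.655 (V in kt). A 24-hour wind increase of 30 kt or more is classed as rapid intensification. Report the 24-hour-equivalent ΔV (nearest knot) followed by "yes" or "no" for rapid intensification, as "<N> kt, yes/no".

V₁: ΔP = 39, V ≈ 6.4 × 39^0.655 ≈ 70.52 kt.
V₂: ΔP = 57, V ≈ 6.4 × 57^0.655 ≈ 90.42 kt.
ΔV over 12 h = 19.90 kt → 24 h equivalent = 19.90 × 24/12 ≈ 39.80 kt.
40 kt ≥ 30 kt ⇒ rapid intensification.

40 kt, yes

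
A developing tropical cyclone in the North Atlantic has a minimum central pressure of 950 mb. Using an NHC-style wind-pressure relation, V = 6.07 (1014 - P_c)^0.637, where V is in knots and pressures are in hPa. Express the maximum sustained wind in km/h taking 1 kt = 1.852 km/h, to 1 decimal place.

ΔP = 1014 − 950 = 64 mb.
V ≈ 6.07 × 64^0.637 = 6.07 × 14.143 ≈ 85.847 kt.
85.847 × 1.852 ≈ 158.99 km/h → 159.0 km/h.

159.0 km/h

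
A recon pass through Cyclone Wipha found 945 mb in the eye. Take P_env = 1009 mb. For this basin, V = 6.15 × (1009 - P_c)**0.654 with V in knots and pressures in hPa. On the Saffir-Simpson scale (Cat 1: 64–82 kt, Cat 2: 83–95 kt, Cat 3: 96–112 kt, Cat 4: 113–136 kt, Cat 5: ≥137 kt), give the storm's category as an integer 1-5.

2

ΔP = 1009 − 945 = 64 mb.
V ≈ 6.15 × 64^0.654 = 6.15 × 15.18 ≈ 93 kt.
93 kt falls in the Category 2 band.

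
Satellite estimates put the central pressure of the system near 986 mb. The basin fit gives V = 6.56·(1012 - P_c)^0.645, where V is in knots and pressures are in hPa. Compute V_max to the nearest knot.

ΔP = 1012 − 986 = 26 mb.
26^0.645 ≈ 8.178.
V ≈ 6.56 × 8.178 ≈ 53.6 kt.

54 kt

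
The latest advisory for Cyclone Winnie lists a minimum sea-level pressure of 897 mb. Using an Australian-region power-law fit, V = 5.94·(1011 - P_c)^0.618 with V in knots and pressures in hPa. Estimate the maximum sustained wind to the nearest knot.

111 kt

ΔP = 1011 − 897 = 114 mb.
114^0.618 ≈ 18.671.
V ≈ 5.94 × 18.671 ≈ 110.9 kt.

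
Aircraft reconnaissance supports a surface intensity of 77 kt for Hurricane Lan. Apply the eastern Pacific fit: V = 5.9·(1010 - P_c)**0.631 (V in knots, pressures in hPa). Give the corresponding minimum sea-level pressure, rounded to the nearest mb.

ΔP = (V / 5.9)^(1/0.631) = (77/5.9)^1.585.
77/5.9 = 13.051; 13.051^1.585 ≈ 58.62 mb.
P_c = 1010 − 58.62 = 951.38 ≈ 951 mb.

951 mb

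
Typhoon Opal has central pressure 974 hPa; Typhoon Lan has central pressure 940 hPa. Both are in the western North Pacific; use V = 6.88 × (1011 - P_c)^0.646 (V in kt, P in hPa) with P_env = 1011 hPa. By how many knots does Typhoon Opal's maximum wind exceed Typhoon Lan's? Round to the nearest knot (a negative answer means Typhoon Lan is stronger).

Typhoon Opal: ΔP = 37; V ≈ 6.88 × 37^0.646 ≈ 70.90 kt.
Typhoon Lan: ΔP = 71; V ≈ 6.88 × 71^0.646 ≈ 108.02 kt.
Difference ≈ 70.90 − 108.02 = -37.12 → -37 kt.

-37 kt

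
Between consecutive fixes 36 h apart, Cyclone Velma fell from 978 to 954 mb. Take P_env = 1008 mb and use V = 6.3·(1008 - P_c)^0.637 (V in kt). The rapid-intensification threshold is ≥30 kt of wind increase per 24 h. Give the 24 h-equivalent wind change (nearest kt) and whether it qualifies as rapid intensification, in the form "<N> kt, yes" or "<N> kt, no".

17 kt, no

V₁: ΔP = 30, V ≈ 6.3 × 30^0.637 ≈ 54.99 kt.
V₂: ΔP = 54, V ≈ 6.3 × 54^0.637 ≈ 79.96 kt.
ΔV over 36 h = 24.97 kt → 24 h equivalent = 24.97 × 24/36 ≈ 16.65 kt.
17 kt < 30 kt ⇒ not rapid intensification.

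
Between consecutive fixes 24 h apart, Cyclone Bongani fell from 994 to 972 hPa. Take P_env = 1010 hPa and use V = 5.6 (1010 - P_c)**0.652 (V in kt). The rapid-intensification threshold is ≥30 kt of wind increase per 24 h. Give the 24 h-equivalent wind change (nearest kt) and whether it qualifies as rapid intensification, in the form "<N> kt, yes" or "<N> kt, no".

V₁: ΔP = 16, V ≈ 5.6 × 16^0.652 ≈ 34.14 kt.
V₂: ΔP = 38, V ≈ 5.6 × 38^0.652 ≈ 60.01 kt.
ΔV over 24 h = 25.87 kt → 24 h equivalent = 25.87 × 24/24 ≈ 25.87 kt.
26 kt < 30 kt ⇒ not rapid intensification.

26 kt, no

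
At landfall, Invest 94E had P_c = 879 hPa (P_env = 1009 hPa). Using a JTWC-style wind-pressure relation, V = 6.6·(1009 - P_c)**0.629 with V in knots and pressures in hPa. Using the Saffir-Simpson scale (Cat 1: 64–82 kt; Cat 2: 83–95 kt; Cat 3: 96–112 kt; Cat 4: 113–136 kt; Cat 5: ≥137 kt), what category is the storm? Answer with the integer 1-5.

5

ΔP = 1009 − 879 = 130 hPa.
V ≈ 6.6 × 130^0.629 = 6.6 × 21.36 ≈ 141 kt.
141 kt falls in the Category 5 band.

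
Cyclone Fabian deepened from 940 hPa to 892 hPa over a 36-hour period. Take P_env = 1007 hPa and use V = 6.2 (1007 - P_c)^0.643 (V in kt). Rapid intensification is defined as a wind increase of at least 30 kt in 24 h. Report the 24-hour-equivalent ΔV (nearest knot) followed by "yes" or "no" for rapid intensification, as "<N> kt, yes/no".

V₁: ΔP = 67, V ≈ 6.2 × 67^0.643 ≈ 92.59 kt.
V₂: ΔP = 115, V ≈ 6.2 × 115^0.643 ≈ 131.04 kt.
ΔV over 36 h = 38.45 kt → 24 h equivalent = 38.45 × 24/36 ≈ 25.63 kt.
26 kt < 30 kt ⇒ not rapid intensification.

26 kt, no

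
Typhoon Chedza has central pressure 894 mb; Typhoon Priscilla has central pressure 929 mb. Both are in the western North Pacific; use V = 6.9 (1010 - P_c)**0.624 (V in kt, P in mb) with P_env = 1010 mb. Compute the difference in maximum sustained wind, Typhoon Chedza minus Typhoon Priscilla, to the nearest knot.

27 kt

Typhoon Chedza: ΔP = 116; V ≈ 6.9 × 116^0.624 ≈ 133.99 kt.
Typhoon Priscilla: ΔP = 81; V ≈ 6.9 × 81^0.624 ≈ 107.09 kt.
Difference ≈ 133.99 − 107.09 = 26.90 → 27 kt.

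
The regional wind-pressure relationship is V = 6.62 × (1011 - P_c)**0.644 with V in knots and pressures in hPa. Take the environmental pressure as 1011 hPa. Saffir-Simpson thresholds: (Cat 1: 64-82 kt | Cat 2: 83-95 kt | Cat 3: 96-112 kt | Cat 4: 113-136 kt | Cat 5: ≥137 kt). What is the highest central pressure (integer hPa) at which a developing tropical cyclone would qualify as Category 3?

947 hPa

Category 3 begins at V = 96 kt.
Required ΔP = (96/6.62)^(1/0.644) = 14.502^1.553 ≈ 63.60 hPa.
P_c ≤ 1011 − 63.60 = 947.40, so the highest integer P_c is 947 hPa.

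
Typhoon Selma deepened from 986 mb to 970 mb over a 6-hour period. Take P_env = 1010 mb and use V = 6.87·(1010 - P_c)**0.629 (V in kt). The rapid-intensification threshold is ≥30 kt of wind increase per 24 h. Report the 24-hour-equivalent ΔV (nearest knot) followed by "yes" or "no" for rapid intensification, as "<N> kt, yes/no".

V₁: ΔP = 24, V ≈ 6.87 × 24^0.629 ≈ 50.71 kt.
V₂: ΔP = 40, V ≈ 6.87 × 40^0.629 ≈ 69.93 kt.
ΔV over 6 h = 19.22 kt → 24 h equivalent = 19.22 × 24/6 ≈ 76.88 kt.
77 kt ≥ 30 kt ⇒ rapid intensification.

77 kt, yes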